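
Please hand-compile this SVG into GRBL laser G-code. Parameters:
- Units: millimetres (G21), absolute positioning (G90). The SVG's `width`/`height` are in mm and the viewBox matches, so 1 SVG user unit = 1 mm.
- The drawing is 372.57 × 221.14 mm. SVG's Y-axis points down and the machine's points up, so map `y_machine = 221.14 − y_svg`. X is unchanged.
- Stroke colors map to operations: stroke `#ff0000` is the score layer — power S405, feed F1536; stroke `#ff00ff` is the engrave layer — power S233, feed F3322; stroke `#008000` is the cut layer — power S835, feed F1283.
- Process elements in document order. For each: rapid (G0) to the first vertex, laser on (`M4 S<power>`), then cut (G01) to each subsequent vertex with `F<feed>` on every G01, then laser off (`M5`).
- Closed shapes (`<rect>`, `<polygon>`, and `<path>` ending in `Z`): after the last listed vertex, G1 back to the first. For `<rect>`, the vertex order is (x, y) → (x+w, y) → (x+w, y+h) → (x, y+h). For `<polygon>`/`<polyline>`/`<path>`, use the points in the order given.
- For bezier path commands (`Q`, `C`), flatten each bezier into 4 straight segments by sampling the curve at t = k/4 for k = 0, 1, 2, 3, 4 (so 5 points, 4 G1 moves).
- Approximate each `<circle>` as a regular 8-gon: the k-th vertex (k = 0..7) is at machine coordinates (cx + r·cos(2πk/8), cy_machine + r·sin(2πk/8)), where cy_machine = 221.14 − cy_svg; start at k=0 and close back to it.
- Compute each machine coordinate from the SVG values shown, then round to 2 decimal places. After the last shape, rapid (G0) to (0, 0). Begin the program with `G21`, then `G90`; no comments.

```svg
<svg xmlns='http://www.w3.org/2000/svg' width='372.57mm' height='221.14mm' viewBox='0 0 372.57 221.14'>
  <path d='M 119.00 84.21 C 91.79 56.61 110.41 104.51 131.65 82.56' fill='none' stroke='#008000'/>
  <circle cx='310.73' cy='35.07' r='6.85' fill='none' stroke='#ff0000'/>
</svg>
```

G21
G90
G0 X119.00 Y136.93
M4 S835
G01 X106.51 Y145.74 F1283
G01 X107.16 Y139.87 F1283
G01 X116.89 Y132.94 F1283
G01 X131.65 Y138.58 F1283
M5
G0 X317.58 Y186.07
M4 S405
G01 X315.57 Y190.91 F1536
G01 X310.73 Y192.92 F1536
G01 X305.89 Y190.91 F1536
G01 X303.88 Y186.07 F1536
G01 X305.89 Y181.23 F1536
G01 X310.73 Y179.22 F1536
G01 X315.57 Y181.23 F1536
G01 X317.58 Y186.07 F1536
M5
G0 X0.00 Y0.00

viewBox `0 0 372.57 221.14` with mm width/height → 1 unit = 1 mm. Flip: y_m = 221.14 − y_svg.

**Shape 1** — `<path>` cubic bezier, stroke `#008000` → cut (S835, F1283). Control points (SVG): P0=(119.00,84.21), P1=(91.79,56.61), P2=(110.41,104.51), P3=(131.65,82.56); sampled at t=k/4. Machine vertices: (119.00,136.93) → (106.51,145.74) → (107.16,139.87) → (116.89,132.94) → (131.65,138.58). Open path.

**Shape 2** — `<circle>` circle, stroke `#ff0000` → score (S405, F1536). Machine vertices: (317.58,186.07) → (315.57,190.91) → (310.73,192.92) → (305.89,190.91) → (303.88,186.07) → (305.89,181.23) → (310.73,179.22) → (315.57,181.23) → (317.58,186.07). Closed: final G1 returns to the first vertex.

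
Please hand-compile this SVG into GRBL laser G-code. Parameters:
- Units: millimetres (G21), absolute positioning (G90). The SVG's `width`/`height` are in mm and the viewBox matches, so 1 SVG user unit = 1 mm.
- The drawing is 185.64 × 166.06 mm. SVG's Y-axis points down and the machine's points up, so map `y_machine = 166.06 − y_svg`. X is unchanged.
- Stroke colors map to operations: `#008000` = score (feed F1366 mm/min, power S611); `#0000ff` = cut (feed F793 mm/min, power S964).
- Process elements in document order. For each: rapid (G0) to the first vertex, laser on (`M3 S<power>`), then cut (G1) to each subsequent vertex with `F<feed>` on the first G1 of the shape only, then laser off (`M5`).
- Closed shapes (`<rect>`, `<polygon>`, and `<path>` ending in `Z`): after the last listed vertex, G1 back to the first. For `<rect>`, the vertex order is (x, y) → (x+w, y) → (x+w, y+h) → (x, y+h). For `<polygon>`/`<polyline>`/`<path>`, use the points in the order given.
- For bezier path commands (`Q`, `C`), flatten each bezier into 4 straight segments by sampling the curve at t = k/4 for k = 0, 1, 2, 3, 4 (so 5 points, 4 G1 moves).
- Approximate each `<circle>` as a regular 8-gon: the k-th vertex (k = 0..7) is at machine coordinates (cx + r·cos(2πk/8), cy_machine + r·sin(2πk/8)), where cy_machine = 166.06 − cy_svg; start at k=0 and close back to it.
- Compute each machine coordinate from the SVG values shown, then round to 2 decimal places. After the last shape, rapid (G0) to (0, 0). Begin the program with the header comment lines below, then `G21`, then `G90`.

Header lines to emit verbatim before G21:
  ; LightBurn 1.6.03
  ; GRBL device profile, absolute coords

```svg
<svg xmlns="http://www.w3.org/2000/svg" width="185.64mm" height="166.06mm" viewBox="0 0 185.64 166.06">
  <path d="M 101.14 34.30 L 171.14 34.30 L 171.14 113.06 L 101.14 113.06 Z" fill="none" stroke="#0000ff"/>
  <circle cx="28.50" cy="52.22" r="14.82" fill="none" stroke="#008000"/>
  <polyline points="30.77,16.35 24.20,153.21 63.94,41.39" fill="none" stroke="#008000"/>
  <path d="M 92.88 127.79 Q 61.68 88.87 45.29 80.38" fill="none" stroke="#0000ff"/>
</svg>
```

; LightBurn 1.6.03
; GRBL device profile, absolute coords
G21
G90
G0 X101.14 Y131.76
M3 S964
G1 X171.14 Y131.76 F793
G1 X171.14 Y53.00
G1 X101.14 Y53.00
G1 X101.14 Y131.76
M5
G0 X43.32 Y113.84
M3 S611
G1 X38.98 Y124.32 F1366
G1 X28.50 Y128.66
G1 X18.02 Y124.32
G1 X13.68 Y113.84
G1 X18.02 Y103.36
G1 X28.50 Y99.02
G1 X38.98 Y103.36
G1 X43.32 Y113.84
M5
G0 X30.77 Y149.71
M3 S611
G1 X24.20 Y12.85 F1366
G1 X63.94 Y124.67
M5
G0 X92.88 Y38.27
M3 S964
G1 X78.21 Y55.83 F793
G1 X65.38 Y69.58
G1 X54.41 Y79.53
G1 X45.29 Y85.68
M5
G0 X0.00 Y0.00

Since the viewBox matches the mm dimensions, user units are millimetres directly. The only transform is the Y-flip y_m = 166.06 − y_svg.

Shape 1 is a rectangle drawn with `<path>`. Its stroke #0000ff means cut at S964, F793. After flipping Y the toolpath is (101.14,131.76) → (171.14,131.76) → (171.14,53.00) → (101.14,53.00) → (101.14,131.76), returning to the start.

Shape 2 is a circle drawn with `<circle>`. Its stroke #008000 means score at S611, F1366. After flipping Y the toolpath is (43.32,113.84) → (38.98,124.32) → (28.50,128.66) → (18.02,124.32) → (13.68,113.84) → (18.02,103.36) → (28.50,99.02) → (38.98,103.36) → (43.32,113.84), returning to the start.

Shape 3 is a open polyline drawn with `<polyline>`. Its stroke #008000 means score at S611, F1366. After flipping Y the toolpath is (30.77,149.71) → (24.20,12.85) → (63.94,124.67).

Shape 4 is a quadratic bezier drawn with `<path>`. Its stroke #0000ff means cut at S964, F793. After flipping Y the toolpath is (92.88,38.27) → (78.21,55.83) → (65.38,69.58) → (54.41,79.53) → (45.29,85.68).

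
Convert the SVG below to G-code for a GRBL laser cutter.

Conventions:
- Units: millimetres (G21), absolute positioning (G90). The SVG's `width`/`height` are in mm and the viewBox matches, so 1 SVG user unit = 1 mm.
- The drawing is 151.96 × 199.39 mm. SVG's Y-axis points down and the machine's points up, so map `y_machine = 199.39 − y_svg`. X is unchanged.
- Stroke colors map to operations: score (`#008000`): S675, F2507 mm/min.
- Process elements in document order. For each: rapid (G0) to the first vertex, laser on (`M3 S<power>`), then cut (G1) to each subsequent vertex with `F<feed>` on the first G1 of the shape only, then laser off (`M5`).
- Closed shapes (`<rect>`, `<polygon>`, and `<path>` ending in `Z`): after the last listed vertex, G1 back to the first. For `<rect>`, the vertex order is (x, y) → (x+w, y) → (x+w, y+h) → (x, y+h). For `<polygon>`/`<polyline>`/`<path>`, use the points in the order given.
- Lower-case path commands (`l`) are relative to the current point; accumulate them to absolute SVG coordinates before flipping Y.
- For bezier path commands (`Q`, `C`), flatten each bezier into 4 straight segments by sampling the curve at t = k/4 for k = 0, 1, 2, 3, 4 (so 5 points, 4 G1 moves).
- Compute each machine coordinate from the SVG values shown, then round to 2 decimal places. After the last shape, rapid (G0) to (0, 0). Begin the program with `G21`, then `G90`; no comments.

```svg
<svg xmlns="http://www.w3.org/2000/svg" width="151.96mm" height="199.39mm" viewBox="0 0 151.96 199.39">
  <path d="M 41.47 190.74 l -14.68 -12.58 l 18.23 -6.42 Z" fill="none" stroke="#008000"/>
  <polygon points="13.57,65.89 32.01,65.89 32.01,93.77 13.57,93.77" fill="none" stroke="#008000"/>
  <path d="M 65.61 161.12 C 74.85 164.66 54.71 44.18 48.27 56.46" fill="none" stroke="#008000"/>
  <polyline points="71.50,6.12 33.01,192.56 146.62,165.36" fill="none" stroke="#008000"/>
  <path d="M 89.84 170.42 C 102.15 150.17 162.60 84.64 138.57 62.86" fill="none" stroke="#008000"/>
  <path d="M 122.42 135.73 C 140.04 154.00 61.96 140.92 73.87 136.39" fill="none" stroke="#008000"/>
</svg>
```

1 u = 1 mm; y_m = 199.39 − y.

[1] `<path>` regular polygon, #008000→score S675 F2507: (41.47,8.65) → (26.79,21.23) → (45.02,27.65) → (41.47,8.65) (closed)

[2] `<polygon>` rectangle, #008000→score S675 F2507: (13.57,133.50) → (32.01,133.50) → (32.01,105.62) → (13.57,105.62) → (13.57,133.50) (closed)

[3] `<path>` cubic bezier, #008000→score S675 F2507: (65.61,38.27) → (67.70,54.86) → (62.82,93.88) → (55.00,131.26) → (48.27,142.93)

[4] `<polyline>` open polyline, #008000→score S675 F2507: (71.50,193.27) → (33.01,6.83) → (146.62,34.03)

[5] `<path>` cubic bezier, #008000→score S675 F2507: (89.84,28.97) → (106.03,51.26) → (127.83,82.18) → (142.82,113.38) → (138.57,136.53)

[6] `<path>` cubic bezier, #008000→score S675 F2507: (122.42,63.66) → (120.59,55.21) → (100.29,54.78) → (78.91,58.62) → (73.87,63.00)

G21
G90
G0 X41.47 Y8.65
M3 S675
G1 X26.79 Y21.23 F2507
G1 X45.02 Y27.65
G1 X41.47 Y8.65
M5
G0 X13.57 Y133.50
M3 S675
G1 X32.01 Y133.50 F2507
G1 X32.01 Y105.62
G1 X13.57 Y105.62
G1 X13.57 Y133.50
M5
G0 X65.61 Y38.27
M3 S675
G1 X67.70 Y54.86 F2507
G1 X62.82 Y93.88
G1 X55.00 Y131.26
G1 X48.27 Y142.93
M5
G0 X71.50 Y193.27
M3 S675
G1 X33.01 Y6.83 F2507
G1 X146.62 Y34.03
M5
G0 X89.84 Y28.97
M3 S675
G1 X106.03 Y51.26 F2507
G1 X127.83 Y82.18
G1 X142.82 Y113.38
G1 X138.57 Y136.53
M5
G0 X122.42 Y63.66
M3 S675
G1 X120.59 Y55.21 F2507
G1 X100.29 Y54.78
G1 X78.91 Y58.62
G1 X73.87 Y63.00
M5
G0 X0.00 Y0.00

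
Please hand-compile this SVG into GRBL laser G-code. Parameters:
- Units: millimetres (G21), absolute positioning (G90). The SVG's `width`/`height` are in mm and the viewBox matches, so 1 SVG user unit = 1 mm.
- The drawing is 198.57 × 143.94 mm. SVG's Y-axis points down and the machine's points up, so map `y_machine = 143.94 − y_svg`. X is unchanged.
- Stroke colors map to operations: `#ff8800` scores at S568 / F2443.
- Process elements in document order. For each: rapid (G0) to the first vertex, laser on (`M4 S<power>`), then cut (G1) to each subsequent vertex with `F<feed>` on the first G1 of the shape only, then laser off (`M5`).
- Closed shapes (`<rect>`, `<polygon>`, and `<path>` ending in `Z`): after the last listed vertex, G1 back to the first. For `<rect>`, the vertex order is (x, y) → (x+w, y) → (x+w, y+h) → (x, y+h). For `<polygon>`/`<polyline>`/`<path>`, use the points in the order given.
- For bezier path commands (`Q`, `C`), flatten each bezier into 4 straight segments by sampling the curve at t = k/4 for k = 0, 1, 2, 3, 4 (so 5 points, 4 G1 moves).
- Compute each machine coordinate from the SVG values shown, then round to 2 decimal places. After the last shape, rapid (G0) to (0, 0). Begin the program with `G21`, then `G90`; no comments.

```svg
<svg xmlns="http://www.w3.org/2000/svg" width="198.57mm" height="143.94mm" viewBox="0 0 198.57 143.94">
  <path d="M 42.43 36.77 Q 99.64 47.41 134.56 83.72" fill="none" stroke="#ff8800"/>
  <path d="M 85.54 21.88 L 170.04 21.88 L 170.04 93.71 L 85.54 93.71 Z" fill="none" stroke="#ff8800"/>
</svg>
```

G21
G90
G0 X42.43 Y107.17
M4 S568
G1 X69.64 Y100.25 F2443
G1 X94.07 Y90.11
G1 X115.71 Y76.77
G1 X134.56 Y60.22
M5
G0 X85.54 Y122.06
M4 S568
G1 X170.04 Y122.06 F2443
G1 X170.04 Y50.23
G1 X85.54 Y50.23
G1 X85.54 Y122.06
M5
G0 X0.00 Y0.00

Since the viewBox matches the mm dimensions, user units are millimetres directly. The only transform is the Y-flip y_m = 143.94 − y_svg.

Shape 1 is a quadratic bezier drawn with `<path>`. Its stroke #ff8800 means score at S568, F2443. After flipping Y the toolpath is (42.43,107.17) → (69.64,100.25) → (94.07,90.11) → (115.71,76.77) → (134.56,60.22).

Shape 2 is a rectangle drawn with `<path>`. Its stroke #ff8800 means score at S568, F2443. After flipping Y the toolpath is (85.54,122.06) → (170.04,122.06) → (170.04,50.23) → (85.54,50.23) → (85.54,122.06), returning to the start.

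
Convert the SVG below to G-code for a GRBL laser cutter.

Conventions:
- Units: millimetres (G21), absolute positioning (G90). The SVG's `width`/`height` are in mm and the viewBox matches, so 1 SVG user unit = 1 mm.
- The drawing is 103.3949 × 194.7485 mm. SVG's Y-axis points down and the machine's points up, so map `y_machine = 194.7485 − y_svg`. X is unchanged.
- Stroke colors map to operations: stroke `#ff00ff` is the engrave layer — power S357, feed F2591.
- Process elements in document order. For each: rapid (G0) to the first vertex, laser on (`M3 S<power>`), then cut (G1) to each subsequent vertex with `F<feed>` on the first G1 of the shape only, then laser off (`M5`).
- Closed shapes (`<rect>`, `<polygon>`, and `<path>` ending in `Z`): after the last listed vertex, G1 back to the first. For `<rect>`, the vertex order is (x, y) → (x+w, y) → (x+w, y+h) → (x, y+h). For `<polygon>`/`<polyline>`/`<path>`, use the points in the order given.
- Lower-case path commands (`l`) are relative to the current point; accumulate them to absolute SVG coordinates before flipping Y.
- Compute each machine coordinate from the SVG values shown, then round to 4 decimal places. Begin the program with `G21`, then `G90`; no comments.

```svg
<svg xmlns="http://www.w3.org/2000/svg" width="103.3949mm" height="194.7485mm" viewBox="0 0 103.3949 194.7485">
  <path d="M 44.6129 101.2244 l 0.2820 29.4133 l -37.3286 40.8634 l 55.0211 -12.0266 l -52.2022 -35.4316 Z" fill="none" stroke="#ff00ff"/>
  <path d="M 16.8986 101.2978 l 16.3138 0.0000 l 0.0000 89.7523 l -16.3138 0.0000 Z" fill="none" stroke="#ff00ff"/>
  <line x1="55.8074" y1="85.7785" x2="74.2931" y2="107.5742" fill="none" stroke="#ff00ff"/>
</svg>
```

viewBox `0 0 103.3949 194.7485` with mm width/height → 1 unit = 1 mm. Flip: y_m = 194.7485 − y_svg.

**Shape 1** — `<path>` closed polygon, stroke `#ff00ff` → engrave (S357, F2591). Machine vertices: (44.6129,93.5241) → (44.8949,64.1108) → (7.5663,23.2474) → (62.5874,35.2740) → (10.3852,70.7056) → (44.6129,93.5241). Closed: final G1 returns to the first vertex.

**Shape 2** — `<path>` rectangle, stroke `#ff00ff` → engrave (S357, F2591). Machine vertices: (16.8986,93.4507) → (33.2124,93.4507) → (33.2124,3.6984) → (16.8986,3.6984) → (16.8986,93.4507). Closed: final G1 returns to the first vertex.

**Shape 3** — `<line>` line segment, stroke `#ff00ff` → engrave (S357, F2591). Machine vertices: (55.8074,108.9700) → (74.2931,87.1743). Open path.

G21
G90
G0 X44.6129 Y93.5241
M3 S357
G1 X44.8949 Y64.1108 F2591
G1 X7.5663 Y23.2474
G1 X62.5874 Y35.2740
G1 X10.3852 Y70.7056
G1 X44.6129 Y93.5241
M5
G0 X16.8986 Y93.4507
M3 S357
G1 X33.2124 Y93.4507 F2591
G1 X33.2124 Y3.6984
G1 X16.8986 Y3.6984
G1 X16.8986 Y93.4507
M5
G0 X55.8074 Y108.9700
M3 S357
G1 X74.2931 Y87.1743 F2591
M5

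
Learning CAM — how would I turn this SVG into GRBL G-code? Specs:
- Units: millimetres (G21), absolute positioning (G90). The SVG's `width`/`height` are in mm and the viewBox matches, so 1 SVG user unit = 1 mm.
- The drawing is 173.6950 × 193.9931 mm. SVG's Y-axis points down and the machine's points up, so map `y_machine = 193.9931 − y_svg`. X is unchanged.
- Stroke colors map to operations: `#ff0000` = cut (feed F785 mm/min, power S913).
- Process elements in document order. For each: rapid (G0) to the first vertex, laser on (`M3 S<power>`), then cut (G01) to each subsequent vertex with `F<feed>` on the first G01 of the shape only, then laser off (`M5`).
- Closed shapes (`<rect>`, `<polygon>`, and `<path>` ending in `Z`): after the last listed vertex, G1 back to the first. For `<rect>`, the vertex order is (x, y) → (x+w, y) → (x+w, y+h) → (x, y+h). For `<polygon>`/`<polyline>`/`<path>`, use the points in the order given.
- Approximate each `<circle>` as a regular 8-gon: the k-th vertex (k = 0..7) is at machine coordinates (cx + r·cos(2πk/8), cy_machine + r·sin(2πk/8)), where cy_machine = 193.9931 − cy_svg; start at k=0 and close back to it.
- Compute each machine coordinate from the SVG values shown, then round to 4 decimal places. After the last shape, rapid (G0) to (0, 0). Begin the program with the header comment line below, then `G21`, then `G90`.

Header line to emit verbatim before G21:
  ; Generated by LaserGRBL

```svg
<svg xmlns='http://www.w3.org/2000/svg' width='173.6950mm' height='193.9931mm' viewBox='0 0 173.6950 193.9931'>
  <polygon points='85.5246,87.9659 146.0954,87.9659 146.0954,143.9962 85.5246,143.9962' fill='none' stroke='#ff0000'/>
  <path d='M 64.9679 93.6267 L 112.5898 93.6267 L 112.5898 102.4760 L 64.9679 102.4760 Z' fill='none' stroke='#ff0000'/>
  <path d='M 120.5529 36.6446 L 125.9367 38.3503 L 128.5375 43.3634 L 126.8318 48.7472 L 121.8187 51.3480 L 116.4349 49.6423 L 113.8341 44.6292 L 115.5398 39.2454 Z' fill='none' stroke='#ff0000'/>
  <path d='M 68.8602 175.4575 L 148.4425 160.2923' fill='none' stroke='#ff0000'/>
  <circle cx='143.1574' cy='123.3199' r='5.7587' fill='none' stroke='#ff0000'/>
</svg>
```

; Generated by LaserGRBL
G21
G90
G0 X85.5246 Y106.0272
M3 S913
G01 X146.0954 Y106.0272 F785
G01 X146.0954 Y49.9969
G01 X85.5246 Y49.9969
G01 X85.5246 Y106.0272
M5
G0 X64.9679 Y100.3664
M3 S913
G01 X112.5898 Y100.3664 F785
G01 X112.5898 Y91.5171
G01 X64.9679 Y91.5171
G01 X64.9679 Y100.3664
M5
G0 X120.5529 Y157.3485
M3 S913
G01 X125.9367 Y155.6428 F785
G01 X128.5375 Y150.6297
G01 X126.8318 Y145.2459
G01 X121.8187 Y142.6451
G01 X116.4349 Y144.3508
G01 X113.8341 Y149.3639
G01 X115.5398 Y154.7477
G01 X120.5529 Y157.3485
M5
G0 X68.8602 Y18.5356
M3 S913
G01 X148.4425 Y33.7008 F785
M5
G0 X148.9161 Y70.6732
M3 S913
G01 X147.2294 Y74.7452 F785
G01 X143.1574 Y76.4319
G01 X139.0854 Y74.7452
G01 X137.3987 Y70.6732
G01 X139.0854 Y66.6012
G01 X143.1574 Y64.9145
G01 X147.2294 Y66.6012
G01 X148.9161 Y70.6732
M5
G0 X0.0000 Y0.0000

viewBox `0 0 173.6950 193.9931` with mm width/height → 1 unit = 1 mm. Flip: y_m = 193.9931 − y_svg.

**Shape 1** — `<polygon>` rectangle, stroke `#ff0000` → cut (S913, F785). Machine vertices: (85.5246,106.0272) → (146.0954,106.0272) → (146.0954,49.9969) → (85.5246,49.9969) → (85.5246,106.0272). Closed: final G1 returns to the first vertex.

**Shape 2** — `<path>` rectangle, stroke `#ff0000` → cut (S913, F785). Machine vertices: (64.9679,100.3664) → (112.5898,100.3664) → (112.5898,91.5171) → (64.9679,91.5171) → (64.9679,100.3664). Closed: final G1 returns to the first vertex.

**Shape 3** — `<path>` regular polygon, stroke `#ff0000` → cut (S913, F785). Machine vertices: (120.5529,157.3485) → (125.9367,155.6428) → (128.5375,150.6297) → (126.8318,145.2459) → (121.8187,142.6451) → (116.4349,144.3508) → (113.8341,149.3639) → (115.5398,154.7477) → (120.5529,157.3485). Closed: final G1 returns to the first vertex.

**Shape 4** — `<path>` line segment, stroke `#ff0000` → cut (S913, F785). Machine vertices: (68.8602,18.5356) → (148.4425,33.7008). Open path.

**Shape 5** — `<circle>` circle, stroke `#ff0000` → cut (S913, F785). Machine vertices: (148.9161,70.6732) → (147.2294,74.7452) → (143.1574,76.4319) → (139.0854,74.7452) → (137.3987,70.6732) → (139.0854,66.6012) → (143.1574,64.9145) → (147.2294,66.6012) → (148.9161,70.6732). Closed: final G1 returns to the first vertex.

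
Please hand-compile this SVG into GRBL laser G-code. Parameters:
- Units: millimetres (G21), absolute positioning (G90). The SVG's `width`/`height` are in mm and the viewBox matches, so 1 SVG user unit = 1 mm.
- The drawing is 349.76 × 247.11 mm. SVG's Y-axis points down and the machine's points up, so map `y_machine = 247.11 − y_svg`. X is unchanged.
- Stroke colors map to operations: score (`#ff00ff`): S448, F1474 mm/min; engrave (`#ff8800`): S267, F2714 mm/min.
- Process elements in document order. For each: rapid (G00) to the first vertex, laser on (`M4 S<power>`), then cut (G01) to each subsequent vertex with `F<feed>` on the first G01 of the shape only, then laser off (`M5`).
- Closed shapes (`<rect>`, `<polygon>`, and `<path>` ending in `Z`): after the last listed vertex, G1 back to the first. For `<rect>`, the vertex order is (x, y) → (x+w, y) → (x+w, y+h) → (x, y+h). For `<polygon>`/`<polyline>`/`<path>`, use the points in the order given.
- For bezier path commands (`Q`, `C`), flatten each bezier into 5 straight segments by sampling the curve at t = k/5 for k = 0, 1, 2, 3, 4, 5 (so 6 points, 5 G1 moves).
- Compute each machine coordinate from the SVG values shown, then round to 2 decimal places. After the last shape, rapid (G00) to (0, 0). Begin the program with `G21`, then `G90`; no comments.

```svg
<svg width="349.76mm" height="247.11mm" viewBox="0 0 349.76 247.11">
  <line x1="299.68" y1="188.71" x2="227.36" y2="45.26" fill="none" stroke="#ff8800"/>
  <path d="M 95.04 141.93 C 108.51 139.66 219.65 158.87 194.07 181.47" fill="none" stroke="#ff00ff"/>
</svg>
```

viewBox `0 0 349.76 247.11` with mm width/height → 1 unit = 1 mm. Flip: y_m = 247.11 − y_svg.

**Shape 1** — `<line>` line segment, stroke `#ff8800` → engrave (S267, F2714). Machine vertices: (299.68,58.40) → (227.36,201.85). Open path.

**Shape 2** — `<path>` cubic bezier, stroke `#ff00ff` → score (S448, F1474). Control points (SVG): P0=(95.04,141.93), P1=(108.51,139.66), P2=(219.65,158.87), P3=(194.07,181.47); sampled at t=k/5. Machine vertices: (95.04,105.18) → (112.97,104.11) → (143.08,98.75) → (174.14,89.98) → (194.89,78.65) → (194.07,65.64). Open path.

G21
G90
G00 X299.68 Y58.40
M4 S267
G01 X227.36 Y201.85 F2714
M5
G00 X95.04 Y105.18
M4 S448
G01 X112.97 Y104.11 F1474
G01 X143.08 Y98.75
G01 X174.14 Y89.98
G01 X194.89 Y78.65
G01 X194.07 Y65.64
M5
G00 X0.00 Y0.00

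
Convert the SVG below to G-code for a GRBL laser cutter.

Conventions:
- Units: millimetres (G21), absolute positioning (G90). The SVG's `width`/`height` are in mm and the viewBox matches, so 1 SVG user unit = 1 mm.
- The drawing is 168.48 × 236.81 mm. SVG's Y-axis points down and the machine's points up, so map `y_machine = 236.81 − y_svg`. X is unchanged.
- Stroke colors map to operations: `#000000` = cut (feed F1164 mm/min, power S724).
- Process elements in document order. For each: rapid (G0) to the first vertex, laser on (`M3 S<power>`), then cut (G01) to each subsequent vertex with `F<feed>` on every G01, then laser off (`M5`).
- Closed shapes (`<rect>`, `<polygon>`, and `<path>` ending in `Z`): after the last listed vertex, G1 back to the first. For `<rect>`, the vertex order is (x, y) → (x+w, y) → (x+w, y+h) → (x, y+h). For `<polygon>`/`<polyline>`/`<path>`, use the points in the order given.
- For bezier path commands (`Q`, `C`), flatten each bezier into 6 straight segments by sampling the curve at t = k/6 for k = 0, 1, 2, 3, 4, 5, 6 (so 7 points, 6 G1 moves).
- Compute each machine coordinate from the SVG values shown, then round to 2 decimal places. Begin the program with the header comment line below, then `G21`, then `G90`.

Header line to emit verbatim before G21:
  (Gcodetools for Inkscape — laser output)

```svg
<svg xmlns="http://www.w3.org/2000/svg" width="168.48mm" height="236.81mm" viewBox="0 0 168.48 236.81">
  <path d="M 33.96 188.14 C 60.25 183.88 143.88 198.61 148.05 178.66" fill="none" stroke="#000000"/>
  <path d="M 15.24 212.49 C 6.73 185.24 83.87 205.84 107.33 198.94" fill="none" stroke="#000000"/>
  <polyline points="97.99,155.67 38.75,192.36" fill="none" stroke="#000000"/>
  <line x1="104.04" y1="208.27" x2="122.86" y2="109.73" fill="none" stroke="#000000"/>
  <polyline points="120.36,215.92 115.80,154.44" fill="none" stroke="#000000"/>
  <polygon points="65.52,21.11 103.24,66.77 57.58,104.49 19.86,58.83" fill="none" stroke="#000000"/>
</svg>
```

(Gcodetools for Inkscape — laser output)
G21
G90
G0 X33.96 Y48.67
M3 S724
G01 X51.25 Y49.47 F1164
G01 X74.30 Y48.59 F1164
G01 X99.30 Y47.53 F1164
G01 X122.46 Y47.77 F1164
G01 X139.98 Y50.82 F1164
G01 X148.05 Y58.15 F1164
M5
G0 X15.24 Y24.32
M3 S724
G01 X17.48 Y34.31 F1164
G01 X30.12 Y38.41 F1164
G01 X49.30 Y38.73 F1164
G01 X71.14 Y37.35 F1164
G01 X91.77 Y36.36 F1164
G01 X107.33 Y37.87 F1164
M5
G0 X97.99 Y81.14
M3 S724
G01 X38.75 Y44.45 F1164
M5
G0 X104.04 Y28.54
M3 S724
G01 X122.86 Y127.08 F1164
M5
G0 X120.36 Y20.89
M3 S724
G01 X115.80 Y82.37 F1164
M5
G0 X65.52 Y215.70
M3 S724
G01 X103.24 Y170.04 F1164
G01 X57.58 Y132.32 F1164
G01 X19.86 Y177.98 F1164
G01 X65.52 Y215.70 F1164
M5

viewBox `0 0 168.48 236.81` with mm width/height → 1 unit = 1 mm. Flip: y_m = 236.81 − y_svg.

**Shape 1** — `<path>` cubic bezier, stroke `#000000` → cut (S724, F1164). Control points (SVG): P0=(33.96,188.14), P1=(60.25,183.88), P2=(143.88,198.61), P3=(148.05,178.66); sampled at t=k/6. Machine vertices: (33.96,48.67) → (51.25,49.47) → (74.30,48.59) → (99.30,47.53) → (122.46,47.77) → (139.98,50.82) → (148.05,58.15). Open path.

**Shape 2** — `<path>` cubic bezier, stroke `#000000` → cut (S724, F1164). Control points (SVG): P0=(15.24,212.49), P1=(6.73,185.24), P2=(83.87,205.84), P3=(107.33,198.94); sampled at t=k/6. Machine vertices: (15.24,24.32) → (17.48,34.31) → (30.12,38.41) → (49.30,38.73) → (71.14,37.35) → (91.77,36.36) → (107.33,37.87). Open path.

**Shape 3** — `<polyline>` line segment, stroke `#000000` → cut (S724, F1164). Machine vertices: (97.99,81.14) → (38.75,44.45). Open path.

**Shape 4** — `<line>` line segment, stroke `#000000` → cut (S724, F1164). Machine vertices: (104.04,28.54) → (122.86,127.08). Open path.

**Shape 5** — `<polyline>` line segment, stroke `#000000` → cut (S724, F1164). Machine vertices: (120.36,20.89) → (115.80,82.37). Open path.

**Shape 6** — `<polygon>` regular polygon, stroke `#000000` → cut (S724, F1164). Machine vertices: (65.52,215.70) → (103.24,170.04) → (57.58,132.32) → (19.86,177.98) → (65.52,215.70). Closed: final G1 returns to the first vertex.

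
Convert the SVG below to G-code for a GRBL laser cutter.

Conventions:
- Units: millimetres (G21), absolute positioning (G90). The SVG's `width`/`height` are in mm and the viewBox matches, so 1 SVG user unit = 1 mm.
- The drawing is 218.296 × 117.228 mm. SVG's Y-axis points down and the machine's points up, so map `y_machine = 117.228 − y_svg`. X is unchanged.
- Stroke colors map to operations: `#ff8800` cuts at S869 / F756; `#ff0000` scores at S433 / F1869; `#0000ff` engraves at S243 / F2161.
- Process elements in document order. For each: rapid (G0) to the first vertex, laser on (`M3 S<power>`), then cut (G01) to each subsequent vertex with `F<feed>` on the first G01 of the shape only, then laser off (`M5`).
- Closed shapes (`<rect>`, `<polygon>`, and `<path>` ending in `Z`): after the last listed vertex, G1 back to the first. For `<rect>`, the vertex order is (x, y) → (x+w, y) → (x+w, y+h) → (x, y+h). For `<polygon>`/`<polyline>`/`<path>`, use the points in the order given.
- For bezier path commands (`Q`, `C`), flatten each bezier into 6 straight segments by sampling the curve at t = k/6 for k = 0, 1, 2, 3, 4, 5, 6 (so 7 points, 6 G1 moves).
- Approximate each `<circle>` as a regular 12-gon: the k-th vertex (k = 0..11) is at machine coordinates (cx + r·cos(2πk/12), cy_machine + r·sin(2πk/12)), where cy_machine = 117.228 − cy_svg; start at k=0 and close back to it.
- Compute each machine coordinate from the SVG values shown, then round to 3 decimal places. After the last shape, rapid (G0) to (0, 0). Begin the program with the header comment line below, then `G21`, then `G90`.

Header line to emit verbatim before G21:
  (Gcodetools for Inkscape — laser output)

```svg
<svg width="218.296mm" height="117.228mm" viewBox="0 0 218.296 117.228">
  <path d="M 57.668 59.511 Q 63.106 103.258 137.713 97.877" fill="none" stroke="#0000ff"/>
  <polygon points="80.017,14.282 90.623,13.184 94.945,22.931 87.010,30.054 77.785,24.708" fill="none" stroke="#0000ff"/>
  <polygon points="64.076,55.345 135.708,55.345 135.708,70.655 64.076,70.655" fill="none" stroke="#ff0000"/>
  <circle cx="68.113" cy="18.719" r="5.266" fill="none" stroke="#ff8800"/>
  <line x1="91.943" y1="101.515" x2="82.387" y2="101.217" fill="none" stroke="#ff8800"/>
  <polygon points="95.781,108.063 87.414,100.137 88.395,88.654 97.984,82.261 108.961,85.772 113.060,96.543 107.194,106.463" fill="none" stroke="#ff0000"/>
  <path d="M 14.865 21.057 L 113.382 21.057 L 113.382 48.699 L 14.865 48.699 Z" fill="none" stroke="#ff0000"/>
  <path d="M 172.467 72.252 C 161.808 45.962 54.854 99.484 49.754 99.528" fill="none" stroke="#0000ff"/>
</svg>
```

Since the viewBox matches the mm dimensions, user units are millimetres directly. The only transform is the Y-flip y_m = 117.228 − y_svg.

Shape 1 is a quadratic bezier drawn with `<path>`. Its stroke #0000ff means engrave at S243, F2161. After flipping Y the toolpath is (57.668,57.717) → (61.402,44.499) → (68.979,34.011) → (80.398,26.252) → (95.660,21.222) → (114.765,18.922) → (137.713,19.351).

Shape 2 is a regular polygon drawn with `<polygon>`. Its stroke #0000ff means engrave at S243, F2161. After flipping Y the toolpath is (80.017,102.946) → (90.623,104.044) → (94.945,94.297) → (87.010,87.174) → (77.785,92.520) → (80.017,102.946), returning to the start.

Shape 3 is a rectangle drawn with `<polygon>`. Its stroke #ff0000 means score at S433, F1869. After flipping Y the toolpath is (64.076,61.883) → (135.708,61.883) → (135.708,46.573) → (64.076,46.573) → (64.076,61.883), returning to the start.

Shape 4 is a circle drawn with `<circle>`. Its stroke #ff8800 means cut at S869, F756. After flipping Y the toolpath is (73.379,98.509) → (72.673,101.142) → (70.746,103.069) → (68.113,103.775) → (65.480,103.069) → (63.553,101.142) → (62.847,98.509) → (63.553,95.876) → (65.480,93.949) → (68.113,93.243) → (70.746,93.949) → (72.673,95.876) → (73.379,98.509), returning to the start.

Shape 5 is a line segment drawn with `<line>`. Its stroke #ff8800 means cut at S869, F756. After flipping Y the toolpath is (91.943,15.713) → (82.387,16.011).

Shape 6 is a regular polygon drawn with `<polygon>`. Its stroke #ff0000 means score at S433, F1869. After flipping Y the toolpath is (95.781,9.165) → (87.414,17.091) → (88.395,28.574) → (97.984,34.967) → (108.961,31.456) → (113.060,20.685) → (107.194,10.765) → (95.781,9.165), returning to the start.

Shape 7 is a rectangle drawn with `<path>`. Its stroke #ff0000 means score at S433, F1869. After flipping Y the toolpath is (14.865,96.171) → (113.382,96.171) → (113.382,68.529) → (14.865,68.529) → (14.865,96.171), returning to the start.

Shape 8 is a cubic bezier drawn with `<path>`. Its stroke #0000ff means engrave at S243, F2161. After flipping Y the toolpath is (172.467,44.976) → (160.030,52.087) → (137.049,49.599) → (109.026,41.213) → (81.466,30.633) → (59.874,21.561) → (49.754,17.700).

(Gcodetools for Inkscape — laser output)
G21
G90
G0 X57.668 Y57.717
M3 S243
G01 X61.402 Y44.499 F2161
G01 X68.979 Y34.011
G01 X80.398 Y26.252
G01 X95.660 Y21.222
G01 X114.765 Y18.922
G01 X137.713 Y19.351
M5
G0 X80.017 Y102.946
M3 S243
G01 X90.623 Y104.044 F2161
G01 X94.945 Y94.297
G01 X87.010 Y87.174
G01 X77.785 Y92.520
G01 X80.017 Y102.946
M5
G0 X64.076 Y61.883
M3 S433
G01 X135.708 Y61.883 F1869
G01 X135.708 Y46.573
G01 X64.076 Y46.573
G01 X64.076 Y61.883
M5
G0 X73.379 Y98.509
M3 S869
G01 X72.673 Y101.142 F756
G01 X70.746 Y103.069
G01 X68.113 Y103.775
G01 X65.480 Y103.069
G01 X63.553 Y101.142
G01 X62.847 Y98.509
G01 X63.553 Y95.876
G01 X65.480 Y93.949
G01 X68.113 Y93.243
G01 X70.746 Y93.949
G01 X72.673 Y95.876
G01 X73.379 Y98.509
M5
G0 X91.943 Y15.713
M3 S869
G01 X82.387 Y16.011 F756
M5
G0 X95.781 Y9.165
M3 S433
G01 X87.414 Y17.091 F1869
G01 X88.395 Y28.574
G01 X97.984 Y34.967
G01 X108.961 Y31.456
G01 X113.060 Y20.685
G01 X107.194 Y10.765
G01 X95.781 Y9.165
M5
G0 X14.865 Y96.171
M3 S433
G01 X113.382 Y96.171 F1869
G01 X113.382 Y68.529
G01 X14.865 Y68.529
G01 X14.865 Y96.171
M5
G0 X172.467 Y44.976
M3 S243
G01 X160.030 Y52.087 F2161
G01 X137.049 Y49.599
G01 X109.026 Y41.213
G01 X81.466 Y30.633
G01 X59.874 Y21.561
G01 X49.754 Y17.700
M5
G0 X0.000 Y0.000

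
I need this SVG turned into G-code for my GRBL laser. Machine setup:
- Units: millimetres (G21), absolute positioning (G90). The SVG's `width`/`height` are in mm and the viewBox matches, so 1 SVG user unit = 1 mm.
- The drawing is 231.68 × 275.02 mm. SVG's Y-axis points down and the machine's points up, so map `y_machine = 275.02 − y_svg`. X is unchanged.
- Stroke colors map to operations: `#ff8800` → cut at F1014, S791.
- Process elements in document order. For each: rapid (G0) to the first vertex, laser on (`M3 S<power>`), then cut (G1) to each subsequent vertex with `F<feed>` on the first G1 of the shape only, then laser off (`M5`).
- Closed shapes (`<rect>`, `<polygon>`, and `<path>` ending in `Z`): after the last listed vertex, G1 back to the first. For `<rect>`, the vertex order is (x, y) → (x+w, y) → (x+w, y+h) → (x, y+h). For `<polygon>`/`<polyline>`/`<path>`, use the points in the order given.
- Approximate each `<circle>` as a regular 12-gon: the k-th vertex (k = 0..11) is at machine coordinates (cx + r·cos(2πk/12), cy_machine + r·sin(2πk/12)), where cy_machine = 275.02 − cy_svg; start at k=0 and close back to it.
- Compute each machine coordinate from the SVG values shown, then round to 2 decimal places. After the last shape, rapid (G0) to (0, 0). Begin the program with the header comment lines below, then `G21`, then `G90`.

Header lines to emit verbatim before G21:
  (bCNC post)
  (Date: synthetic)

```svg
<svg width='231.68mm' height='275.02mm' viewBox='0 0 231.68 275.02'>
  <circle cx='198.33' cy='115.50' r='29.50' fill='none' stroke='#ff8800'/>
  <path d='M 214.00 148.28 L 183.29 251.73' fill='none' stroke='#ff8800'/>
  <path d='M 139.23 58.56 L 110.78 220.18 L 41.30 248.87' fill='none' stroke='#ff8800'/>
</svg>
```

(bCNC post)
(Date: synthetic)
G21
G90
G0 X227.83 Y159.52
M3 S791
G1 X223.88 Y174.27 F1014
G1 X213.08 Y185.07
G1 X198.33 Y189.02
G1 X183.58 Y185.07
G1 X172.78 Y174.27
G1 X168.83 Y159.52
G1 X172.78 Y144.77
G1 X183.58 Y133.97
G1 X198.33 Y130.02
G1 X213.08 Y133.97
G1 X223.88 Y144.77
G1 X227.83 Y159.52
M5
G0 X214.00 Y126.74
M3 S791
G1 X183.29 Y23.29 F1014
M5
G0 X139.23 Y216.46
M3 S791
G1 X110.78 Y54.84 F1014
G1 X41.30 Y26.15
M5
G0 X0.00 Y0.00

viewBox `0 0 231.68 275.02` with mm width/height → 1 unit = 1 mm. Flip: y_m = 275.02 − y_svg.

**Shape 1** — `<circle>` circle, stroke `#ff8800` → cut (S791, F1014). Machine vertices: (227.83,159.52) → (223.88,174.27) → (213.08,185.07) → (198.33,189.02) → (183.58,185.07) → (172.78,174.27) → (168.83,159.52) → (172.78,144.77) → (183.58,133.97) → (198.33,130.02) → (213.08,133.97) → (223.88,144.77) → (227.83,159.52). Closed: final G1 returns to the first vertex.

**Shape 2** — `<path>` line segment, stroke `#ff8800` → cut (S791, F1014). Machine vertices: (214.00,126.74) → (183.29,23.29). Open path.

**Shape 3** — `<path>` open polyline, stroke `#ff8800` → cut (S791, F1014). Machine vertices: (139.23,216.46) → (110.78,54.84) → (41.30,26.15). Open path.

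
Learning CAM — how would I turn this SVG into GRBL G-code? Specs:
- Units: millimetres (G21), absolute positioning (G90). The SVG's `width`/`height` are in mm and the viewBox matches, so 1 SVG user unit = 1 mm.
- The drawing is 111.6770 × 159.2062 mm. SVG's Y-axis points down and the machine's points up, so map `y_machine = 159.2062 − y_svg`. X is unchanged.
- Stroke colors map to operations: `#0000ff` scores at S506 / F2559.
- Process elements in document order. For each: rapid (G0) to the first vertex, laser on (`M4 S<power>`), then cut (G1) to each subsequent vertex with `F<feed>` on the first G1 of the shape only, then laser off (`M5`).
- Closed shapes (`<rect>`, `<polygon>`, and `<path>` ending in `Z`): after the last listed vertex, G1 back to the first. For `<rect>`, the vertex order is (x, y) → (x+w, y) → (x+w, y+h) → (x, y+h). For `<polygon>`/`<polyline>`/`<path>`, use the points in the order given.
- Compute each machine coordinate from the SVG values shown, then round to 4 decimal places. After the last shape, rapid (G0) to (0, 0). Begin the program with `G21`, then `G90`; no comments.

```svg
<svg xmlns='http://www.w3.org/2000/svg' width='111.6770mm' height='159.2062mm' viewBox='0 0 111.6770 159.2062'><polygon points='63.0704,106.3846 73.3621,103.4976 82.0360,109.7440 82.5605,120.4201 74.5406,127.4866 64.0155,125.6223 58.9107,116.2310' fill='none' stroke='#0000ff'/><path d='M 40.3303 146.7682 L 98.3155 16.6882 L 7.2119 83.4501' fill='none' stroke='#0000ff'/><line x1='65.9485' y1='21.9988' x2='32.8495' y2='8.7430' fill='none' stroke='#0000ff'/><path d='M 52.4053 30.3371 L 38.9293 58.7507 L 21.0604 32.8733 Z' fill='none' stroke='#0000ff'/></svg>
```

viewBox `0 0 111.6770 159.2062` with mm width/height → 1 unit = 1 mm. Flip: y_m = 159.2062 − y_svg.

**Shape 1** — `<polygon>` regular polygon, stroke `#0000ff` → score (S506, F2559). Machine vertices: (63.0704,52.8216) → (73.3621,55.7086) → (82.0360,49.4622) → (82.5605,38.7861) → (74.5406,31.7196) → (64.0155,33.5839) → (58.9107,42.9752) → (63.0704,52.8216). Closed: final G1 returns to the first vertex.

**Shape 2** — `<path>` open polyline, stroke `#0000ff` → score (S506, F2559). Machine vertices: (40.3303,12.4380) → (98.3155,142.5180) → (7.2119,75.7561). Open path.

**Shape 3** — `<line>` line segment, stroke `#0000ff` → score (S506, F2559). Machine vertices: (65.9485,137.2074) → (32.8495,150.4632). Open path.

**Shape 4** — `<path>` regular polygon, stroke `#0000ff` → score (S506, F2559). Machine vertices: (52.4053,128.8691) → (38.9293,100.4555) → (21.0604,126.3329) → (52.4053,128.8691). Closed: final G1 returns to the first vertex.

G21
G90
G0 X63.0704 Y52.8216
M4 S506
G1 X73.3621 Y55.7086 F2559
G1 X82.0360 Y49.4622
G1 X82.5605 Y38.7861
G1 X74.5406 Y31.7196
G1 X64.0155 Y33.5839
G1 X58.9107 Y42.9752
G1 X63.0704 Y52.8216
M5
G0 X40.3303 Y12.4380
M4 S506
G1 X98.3155 Y142.5180 F2559
G1 X7.2119 Y75.7561
M5
G0 X65.9485 Y137.2074
M4 S506
G1 X32.8495 Y150.4632 F2559
M5
G0 X52.4053 Y128.8691
M4 S506
G1 X38.9293 Y100.4555 F2559
G1 X21.0604 Y126.3329
G1 X52.4053 Y128.8691
M5
G0 X0.0000 Y0.0000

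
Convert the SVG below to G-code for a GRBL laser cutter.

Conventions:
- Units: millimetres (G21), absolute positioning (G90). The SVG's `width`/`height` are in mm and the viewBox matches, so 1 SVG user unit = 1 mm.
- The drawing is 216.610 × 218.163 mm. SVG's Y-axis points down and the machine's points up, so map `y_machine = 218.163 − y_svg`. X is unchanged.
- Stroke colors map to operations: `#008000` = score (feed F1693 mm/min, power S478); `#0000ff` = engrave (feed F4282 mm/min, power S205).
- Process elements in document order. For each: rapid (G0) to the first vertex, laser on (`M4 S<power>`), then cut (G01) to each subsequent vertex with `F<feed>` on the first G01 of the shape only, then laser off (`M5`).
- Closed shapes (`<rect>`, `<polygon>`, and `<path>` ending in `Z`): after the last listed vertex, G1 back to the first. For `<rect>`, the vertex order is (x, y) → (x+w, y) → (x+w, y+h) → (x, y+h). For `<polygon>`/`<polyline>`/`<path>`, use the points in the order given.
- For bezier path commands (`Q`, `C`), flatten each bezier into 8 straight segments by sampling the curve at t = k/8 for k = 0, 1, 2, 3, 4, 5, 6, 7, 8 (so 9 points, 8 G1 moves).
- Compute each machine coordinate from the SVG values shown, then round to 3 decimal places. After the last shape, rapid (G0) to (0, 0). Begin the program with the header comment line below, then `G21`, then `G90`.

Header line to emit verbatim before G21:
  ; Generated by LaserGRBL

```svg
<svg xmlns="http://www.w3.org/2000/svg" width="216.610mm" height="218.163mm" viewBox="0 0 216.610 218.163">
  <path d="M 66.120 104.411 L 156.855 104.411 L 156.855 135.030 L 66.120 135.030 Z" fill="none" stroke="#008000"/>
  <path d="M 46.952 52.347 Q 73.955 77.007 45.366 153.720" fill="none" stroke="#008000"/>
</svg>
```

1 u = 1 mm; y_m = 218.163 − y.

[1] `<path>` rectangle, #008000→score S478 F1693: (66.120,113.752) → (156.855,113.752) → (156.855,83.133) → (66.120,83.133) → (66.120,113.752) (closed)

[2] `<path>` quadratic bezier, #008000→score S478 F1693: (46.952,165.816) → (52.834,158.838) → (56.979,150.233) → (59.387,140.001) → (60.057,128.143) → (58.990,114.658) → (56.186,99.546) → (51.645,82.808) → (45.366,64.443)

; Generated by LaserGRBL
G21
G90
G0 X66.120 Y113.752
M4 S478
G01 X156.855 Y113.752 F1693
G01 X156.855 Y83.133
G01 X66.120 Y83.133
G01 X66.120 Y113.752
M5
G0 X46.952 Y165.816
M4 S478
G01 X52.834 Y158.838 F1693
G01 X56.979 Y150.233
G01 X59.387 Y140.001
G01 X60.057 Y128.143
G01 X58.990 Y114.658
G01 X56.186 Y99.546
G01 X51.645 Y82.808
G01 X45.366 Y64.443
M5
G0 X0.000 Y0.000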